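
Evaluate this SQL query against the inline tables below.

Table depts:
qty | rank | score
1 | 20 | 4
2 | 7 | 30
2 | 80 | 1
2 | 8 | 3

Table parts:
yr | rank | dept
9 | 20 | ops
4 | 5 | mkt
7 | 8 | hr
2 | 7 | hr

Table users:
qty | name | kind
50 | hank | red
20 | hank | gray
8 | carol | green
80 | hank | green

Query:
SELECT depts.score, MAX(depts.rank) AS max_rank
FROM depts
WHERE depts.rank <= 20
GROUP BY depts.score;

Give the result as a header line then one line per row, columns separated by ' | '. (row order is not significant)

After WHERE (3 rows):
depts.qty | depts.rank | depts.score
1 | 20 | 4
2 | 7 | 30
2 | 8 | 3
After GROUP BY (3 rows):
depts.score | max_rank
4 | 20
30 | 7
3 | 8

== RESULT ==
depts.score | max_rank
4 | 20
30 | 7
3 | 8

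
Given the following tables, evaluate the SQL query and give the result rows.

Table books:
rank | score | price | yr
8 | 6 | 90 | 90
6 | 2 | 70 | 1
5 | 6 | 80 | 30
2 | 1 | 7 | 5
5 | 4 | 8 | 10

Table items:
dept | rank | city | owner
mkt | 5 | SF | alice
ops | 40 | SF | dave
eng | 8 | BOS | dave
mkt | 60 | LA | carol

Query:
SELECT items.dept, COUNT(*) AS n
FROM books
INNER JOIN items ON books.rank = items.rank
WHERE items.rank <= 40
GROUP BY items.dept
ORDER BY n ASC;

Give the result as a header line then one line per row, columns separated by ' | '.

After JOIN items (3 rows):
books.rank | books.score | books.price | books.yr | items.dept | items.rank | items.city | items.owner
8 | 6 | 90 | 90 | eng | 8 | BOS | dave
5 | 6 | 80 | 30 | mkt | 5 | SF | alice
5 | 4 | 8 | 10 | mkt | 5 | SF | alice
After WHERE (3 rows):
books.rank | books.score | books.price | books.yr | items.dept | items.rank | items.city | items.owner
8 | 6 | 90 | 90 | eng | 8 | BOS | dave
5 | 6 | 80 | 30 | mkt | 5 | SF | alice
5 | 4 | 8 | 10 | mkt | 5 | SF | alice
After GROUP BY (2 rows):
items.dept | n
eng | 1
mkt | 2
After ORDER BY (2 rows):
items.dept | n
eng | 1
mkt | 2

== RESULT ==
items.dept | n
eng | 1
mkt | 2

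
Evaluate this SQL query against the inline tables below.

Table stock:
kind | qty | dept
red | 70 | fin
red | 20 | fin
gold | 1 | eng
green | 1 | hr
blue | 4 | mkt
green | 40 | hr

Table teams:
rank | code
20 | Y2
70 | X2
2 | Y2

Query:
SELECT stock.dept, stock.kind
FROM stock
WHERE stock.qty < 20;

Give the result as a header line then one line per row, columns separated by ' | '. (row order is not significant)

== RESULT ==
stock.dept | stock.kind
eng | gold
hr | green
mkt | blue

Derivation:
After WHERE (3 rows):
stock.kind | stock.qty | stock.dept
gold | 1 | eng
green | 1 | hr
blue | 4 | mkt
After SELECT (3 rows):
stock.dept | stock.kind
eng | gold
hr | green
mkt | blue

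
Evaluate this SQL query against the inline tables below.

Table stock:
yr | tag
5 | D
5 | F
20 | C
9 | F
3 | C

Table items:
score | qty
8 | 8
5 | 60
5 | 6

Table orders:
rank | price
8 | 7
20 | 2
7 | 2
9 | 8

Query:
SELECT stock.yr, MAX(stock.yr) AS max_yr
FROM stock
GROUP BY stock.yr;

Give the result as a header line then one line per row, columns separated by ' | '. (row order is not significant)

After GROUP BY (4 rows):
stock.yr | max_yr
5 | 5
20 | 20
9 | 9
3 | 3

== RESULT ==
stock.yr | max_yr
5 | 5
20 | 20
9 | 9
3 | 3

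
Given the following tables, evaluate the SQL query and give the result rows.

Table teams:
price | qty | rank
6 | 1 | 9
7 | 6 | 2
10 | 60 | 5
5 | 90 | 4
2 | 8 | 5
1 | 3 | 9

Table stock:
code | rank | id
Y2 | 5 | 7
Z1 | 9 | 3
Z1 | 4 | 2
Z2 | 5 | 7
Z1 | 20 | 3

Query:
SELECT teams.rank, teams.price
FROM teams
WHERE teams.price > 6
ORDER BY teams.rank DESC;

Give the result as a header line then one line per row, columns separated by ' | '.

After WHERE (2 rows):
teams.price | teams.qty | teams.rank
7 | 6 | 2
10 | 60 | 5
After SELECT (2 rows):
teams.rank | teams.price
2 | 7
5 | 10
After ORDER BY (2 rows):
teams.rank | teams.price
5 | 10
2 | 7

== RESULT ==
teams.rank | teams.price
5 | 10
2 | 7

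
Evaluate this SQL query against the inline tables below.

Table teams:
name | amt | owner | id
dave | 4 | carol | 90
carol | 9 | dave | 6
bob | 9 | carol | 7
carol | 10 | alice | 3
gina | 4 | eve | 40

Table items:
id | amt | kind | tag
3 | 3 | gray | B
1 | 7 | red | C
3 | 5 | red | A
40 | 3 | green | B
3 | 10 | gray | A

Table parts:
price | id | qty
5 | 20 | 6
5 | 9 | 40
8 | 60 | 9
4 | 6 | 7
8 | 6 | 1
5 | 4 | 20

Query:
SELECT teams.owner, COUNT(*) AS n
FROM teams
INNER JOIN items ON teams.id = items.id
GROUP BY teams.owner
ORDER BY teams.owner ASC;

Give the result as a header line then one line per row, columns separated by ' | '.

== RESULT ==
teams.owner | n
alice | 3
eve | 1

Derivation:
After JOIN items (4 rows):
teams.name | teams.amt | teams.owner | teams.id | items.id | items.amt | items.kind | items.tag
carol | 10 | alice | 3 | 3 | 3 | gray | B
carol | 10 | alice | 3 | 3 | 5 | red | A
carol | 10 | alice | 3 | 3 | 10 | gray | A
gina | 4 | eve | 40 | 40 | 3 | green | B
After GROUP BY (2 rows):
teams.owner | n
alice | 3
eve | 1
After ORDER BY (2 rows):
teams.owner | n
alice | 3
eve | 1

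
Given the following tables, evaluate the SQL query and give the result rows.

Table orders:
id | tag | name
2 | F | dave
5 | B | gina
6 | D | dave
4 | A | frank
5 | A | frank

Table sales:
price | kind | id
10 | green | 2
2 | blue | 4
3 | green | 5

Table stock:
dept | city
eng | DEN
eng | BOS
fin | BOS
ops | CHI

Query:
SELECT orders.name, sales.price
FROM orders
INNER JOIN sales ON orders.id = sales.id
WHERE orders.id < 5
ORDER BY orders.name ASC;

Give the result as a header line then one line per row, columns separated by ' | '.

After JOIN sales (4 rows):
orders.id | orders.tag | orders.name | sales.price | sales.kind | sales.id
2 | F | dave | 10 | green | 2
5 | B | gina | 3 | green | 5
4 | A | frank | 2 | blue | 4
5 | A | frank | 3 | green | 5
After WHERE (2 rows):
orders.id | orders.tag | orders.name | sales.price | sales.kind | sales.id
2 | F | dave | 10 | green | 2
4 | A | frank | 2 | blue | 4
After SELECT (2 rows):
orders.name | sales.price
dave | 10
frank | 2
After ORDER BY (2 rows):
orders.name | sales.price
dave | 10
frank | 2

== RESULT ==
orders.name | sales.price
dave | 10
frank | 2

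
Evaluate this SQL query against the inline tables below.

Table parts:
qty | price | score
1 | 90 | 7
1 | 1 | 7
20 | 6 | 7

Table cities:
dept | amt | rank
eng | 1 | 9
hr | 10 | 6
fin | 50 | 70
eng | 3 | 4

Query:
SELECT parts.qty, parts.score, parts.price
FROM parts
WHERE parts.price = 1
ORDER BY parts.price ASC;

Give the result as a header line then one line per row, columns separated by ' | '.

== RESULT ==
parts.qty | parts.score | parts.price
1 | 7 | 1

Derivation:
After WHERE (1 rows):
parts.qty | parts.price | parts.score
1 | 1 | 7
After SELECT (1 rows):
parts.qty | parts.score | parts.price
1 | 7 | 1
After ORDER BY (1 rows):
parts.qty | parts.score | parts.price
1 | 7 | 1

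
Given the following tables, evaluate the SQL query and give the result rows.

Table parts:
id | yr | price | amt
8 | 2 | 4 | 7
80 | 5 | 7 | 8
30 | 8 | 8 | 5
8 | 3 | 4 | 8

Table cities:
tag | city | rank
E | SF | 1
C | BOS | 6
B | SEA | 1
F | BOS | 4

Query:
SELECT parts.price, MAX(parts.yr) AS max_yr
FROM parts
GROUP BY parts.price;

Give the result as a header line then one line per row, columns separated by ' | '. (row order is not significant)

== RESULT ==
parts.price | max_yr
4 | 3
7 | 5
8 | 8

Derivation:
After GROUP BY (3 rows):
parts.price | max_yr
4 | 3
7 | 5
8 | 8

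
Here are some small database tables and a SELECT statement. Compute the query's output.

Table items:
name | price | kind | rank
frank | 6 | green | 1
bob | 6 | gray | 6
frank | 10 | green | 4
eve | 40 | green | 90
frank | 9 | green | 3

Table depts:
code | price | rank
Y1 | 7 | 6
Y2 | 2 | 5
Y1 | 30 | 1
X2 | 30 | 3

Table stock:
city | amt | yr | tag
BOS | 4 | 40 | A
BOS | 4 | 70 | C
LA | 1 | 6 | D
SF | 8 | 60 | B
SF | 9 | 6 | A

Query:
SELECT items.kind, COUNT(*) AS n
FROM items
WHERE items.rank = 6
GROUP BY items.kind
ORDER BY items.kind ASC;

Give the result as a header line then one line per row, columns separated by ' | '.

== RESULT ==
items.kind | n
gray | 1

Derivation:
After WHERE (1 rows):
items.name | items.price | items.kind | items.rank
bob | 6 | gray | 6
After GROUP BY (1 rows):
items.kind | n
gray | 1
After ORDER BY (1 rows):
items.kind | n
gray | 1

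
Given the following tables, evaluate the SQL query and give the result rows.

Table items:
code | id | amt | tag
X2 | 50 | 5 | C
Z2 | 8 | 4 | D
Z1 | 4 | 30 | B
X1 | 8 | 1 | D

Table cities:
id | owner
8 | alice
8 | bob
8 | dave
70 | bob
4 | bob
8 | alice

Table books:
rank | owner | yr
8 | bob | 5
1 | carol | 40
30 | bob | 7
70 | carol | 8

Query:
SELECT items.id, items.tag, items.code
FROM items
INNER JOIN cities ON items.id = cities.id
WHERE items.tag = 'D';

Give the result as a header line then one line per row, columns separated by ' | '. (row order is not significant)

== RESULT ==
items.id | items.tag | items.code
8 | D | Z2
8 | D | Z2
8 | D | Z2
8 | D | Z2
8 | D | X1
8 | D | X1
8 | D | X1
8 | D | X1

Derivation:
After JOIN cities (9 rows):
items.code | items.id | items.amt | items.tag | cities.id | cities.owner
Z2 | 8 | 4 | D | 8 | alice
Z2 | 8 | 4 | D | 8 | bob
Z2 | 8 | 4 | D | 8 | dave
Z2 | 8 | 4 | D | 8 | alice
Z1 | 4 | 30 | B | 4 | bob
X1 | 8 | 1 | D | 8 | alice
X1 | 8 | 1 | D | 8 | bob
X1 | 8 | 1 | D | 8 | dave
X1 | 8 | 1 | D | 8 | alice
After WHERE (8 rows):
items.code | items.id | items.amt | items.tag | cities.id | cities.owner
Z2 | 8 | 4 | D | 8 | alice
Z2 | 8 | 4 | D | 8 | bob
Z2 | 8 | 4 | D | 8 | dave
Z2 | 8 | 4 | D | 8 | alice
X1 | 8 | 1 | D | 8 | alice
X1 | 8 | 1 | D | 8 | bob
X1 | 8 | 1 | D | 8 | dave
X1 | 8 | 1 | D | 8 | alice
After SELECT (8 rows):
items.id | items.tag | items.code
8 | D | Z2
8 | D | Z2
8 | D | Z2
8 | D | Z2
8 | D | X1
8 | D | X1
8 | D | X1
8 | D | X1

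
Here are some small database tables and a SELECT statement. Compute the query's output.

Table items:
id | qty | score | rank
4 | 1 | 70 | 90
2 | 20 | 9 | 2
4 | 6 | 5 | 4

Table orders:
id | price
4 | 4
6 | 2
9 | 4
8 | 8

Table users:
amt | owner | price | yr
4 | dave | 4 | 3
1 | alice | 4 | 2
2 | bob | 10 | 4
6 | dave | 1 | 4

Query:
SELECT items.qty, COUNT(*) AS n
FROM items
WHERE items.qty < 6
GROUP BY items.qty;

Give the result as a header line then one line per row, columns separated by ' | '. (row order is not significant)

== RESULT ==
items.qty | n
1 | 1

Derivation:
After WHERE (1 rows):
items.id | items.qty | items.score | items.rank
4 | 1 | 70 | 90
After GROUP BY (1 rows):
items.qty | n
1 | 1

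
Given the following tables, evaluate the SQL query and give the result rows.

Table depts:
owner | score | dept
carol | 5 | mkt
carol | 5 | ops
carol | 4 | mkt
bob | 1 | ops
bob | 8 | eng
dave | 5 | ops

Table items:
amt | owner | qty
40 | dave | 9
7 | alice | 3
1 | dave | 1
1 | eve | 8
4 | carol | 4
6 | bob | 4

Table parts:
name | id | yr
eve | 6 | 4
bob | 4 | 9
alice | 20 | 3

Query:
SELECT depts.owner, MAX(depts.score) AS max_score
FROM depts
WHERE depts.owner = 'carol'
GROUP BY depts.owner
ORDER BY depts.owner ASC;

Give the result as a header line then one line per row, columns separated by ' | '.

After WHERE (3 rows):
depts.owner | depts.score | depts.dept
carol | 5 | mkt
carol | 5 | ops
carol | 4 | mkt
After GROUP BY (1 rows):
depts.owner | max_score
carol | 5
After ORDER BY (1 rows):
depts.owner | max_score
carol | 5

== RESULT ==
depts.owner | max_score
carol | 5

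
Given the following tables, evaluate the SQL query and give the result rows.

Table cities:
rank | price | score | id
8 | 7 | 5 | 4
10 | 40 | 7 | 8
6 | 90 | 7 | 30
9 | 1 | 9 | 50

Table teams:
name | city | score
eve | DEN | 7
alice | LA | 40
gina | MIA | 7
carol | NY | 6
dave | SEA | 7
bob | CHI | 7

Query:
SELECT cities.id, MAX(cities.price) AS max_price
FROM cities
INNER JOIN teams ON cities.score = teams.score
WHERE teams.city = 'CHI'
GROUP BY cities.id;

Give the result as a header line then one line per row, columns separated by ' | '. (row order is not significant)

After JOIN teams (8 rows):
cities.rank | cities.price | cities.score | cities.id | teams.name | teams.city | teams.score
10 | 40 | 7 | 8 | eve | DEN | 7
10 | 40 | 7 | 8 | gina | MIA | 7
10 | 40 | 7 | 8 | dave | SEA | 7
10 | 40 | 7 | 8 | bob | CHI | 7
6 | 90 | 7 | 30 | eve | DEN | 7
6 | 90 | 7 | 30 | gina | MIA | 7
6 | 90 | 7 | 30 | dave | SEA | 7
6 | 90 | 7 | 30 | bob | CHI | 7
After WHERE (2 rows):
cities.rank | cities.price | cities.score | cities.id | teams.name | teams.city | teams.score
10 | 40 | 7 | 8 | bob | CHI | 7
6 | 90 | 7 | 30 | bob | CHI | 7
After GROUP BY (2 rows):
cities.id | max_price
8 | 40
30 | 90

== RESULT ==
cities.id | max_price
8 | 40
30 | 90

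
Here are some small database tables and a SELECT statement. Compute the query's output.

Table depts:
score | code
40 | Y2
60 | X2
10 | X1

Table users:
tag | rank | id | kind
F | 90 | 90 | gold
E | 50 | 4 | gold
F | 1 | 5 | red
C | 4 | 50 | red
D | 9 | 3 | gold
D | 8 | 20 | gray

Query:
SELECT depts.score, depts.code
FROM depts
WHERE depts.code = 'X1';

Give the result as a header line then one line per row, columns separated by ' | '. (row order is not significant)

== RESULT ==
depts.score | depts.code
10 | X1

Derivation:
After WHERE (1 rows):
depts.score | depts.code
10 | X1
After SELECT (1 rows):
depts.score | depts.code
10 | X1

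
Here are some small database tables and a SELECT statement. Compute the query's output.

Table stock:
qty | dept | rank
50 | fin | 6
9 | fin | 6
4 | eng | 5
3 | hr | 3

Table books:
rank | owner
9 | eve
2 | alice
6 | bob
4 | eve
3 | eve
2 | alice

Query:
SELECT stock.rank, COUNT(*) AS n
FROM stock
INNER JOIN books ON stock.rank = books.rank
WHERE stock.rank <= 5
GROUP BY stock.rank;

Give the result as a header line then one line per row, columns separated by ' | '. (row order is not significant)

== RESULT ==
stock.rank | n
3 | 1

Derivation:
After JOIN books (3 rows):
stock.qty | stock.dept | stock.rank | books.rank | books.owner
50 | fin | 6 | 6 | bob
9 | fin | 6 | 6 | bob
3 | hr | 3 | 3 | eve
After WHERE (1 rows):
stock.qty | stock.dept | stock.rank | books.rank | books.owner
3 | hr | 3 | 3 | eve
After GROUP BY (1 rows):
stock.rank | n
3 | 1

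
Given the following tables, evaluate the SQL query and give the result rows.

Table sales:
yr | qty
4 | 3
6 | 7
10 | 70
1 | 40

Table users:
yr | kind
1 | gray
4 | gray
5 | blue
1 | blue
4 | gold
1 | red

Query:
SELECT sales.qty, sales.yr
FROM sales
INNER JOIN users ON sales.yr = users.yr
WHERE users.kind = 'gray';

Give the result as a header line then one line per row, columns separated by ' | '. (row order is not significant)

After JOIN users (5 rows):
sales.yr | sales.qty | users.yr | users.kind
4 | 3 | 4 | gray
4 | 3 | 4 | gold
1 | 40 | 1 | gray
1 | 40 | 1 | blue
1 | 40 | 1 | red
After WHERE (2 rows):
sales.yr | sales.qty | users.yr | users.kind
4 | 3 | 4 | gray
1 | 40 | 1 | gray
After SELECT (2 rows):
sales.qty | sales.yr
3 | 4
40 | 1

== RESULT ==
sales.qty | sales.yr
3 | 4
40 | 1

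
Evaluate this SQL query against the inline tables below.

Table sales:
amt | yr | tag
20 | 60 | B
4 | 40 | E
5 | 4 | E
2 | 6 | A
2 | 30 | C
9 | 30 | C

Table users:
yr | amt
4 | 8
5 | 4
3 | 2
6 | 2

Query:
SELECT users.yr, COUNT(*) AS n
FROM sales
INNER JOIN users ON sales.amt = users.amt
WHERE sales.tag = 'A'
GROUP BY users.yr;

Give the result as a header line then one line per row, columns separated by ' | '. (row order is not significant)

== RESULT ==
users.yr | n
3 | 1
6 | 1

Derivation:
After JOIN users (5 rows):
sales.amt | sales.yr | sales.tag | users.yr | users.amt
4 | 40 | E | 5 | 4
2 | 6 | A | 3 | 2
2 | 6 | A | 6 | 2
2 | 30 | C | 3 | 2
2 | 30 | C | 6 | 2
After WHERE (2 rows):
sales.amt | sales.yr | sales.tag | users.yr | users.amt
2 | 6 | A | 3 | 2
2 | 6 | A | 6 | 2
After GROUP BY (2 rows):
users.yr | n
3 | 1
6 | 1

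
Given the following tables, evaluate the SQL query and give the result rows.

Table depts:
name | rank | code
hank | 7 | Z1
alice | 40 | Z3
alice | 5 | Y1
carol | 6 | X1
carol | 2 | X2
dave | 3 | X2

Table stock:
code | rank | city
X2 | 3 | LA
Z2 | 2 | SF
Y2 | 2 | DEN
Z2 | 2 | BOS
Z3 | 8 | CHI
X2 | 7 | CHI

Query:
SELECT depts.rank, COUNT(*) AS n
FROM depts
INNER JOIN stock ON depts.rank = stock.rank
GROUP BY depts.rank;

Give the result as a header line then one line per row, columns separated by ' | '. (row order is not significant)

After JOIN stock (5 rows):
depts.name | depts.rank | depts.code | stock.code | stock.rank | stock.city
hank | 7 | Z1 | X2 | 7 | CHI
carol | 2 | X2 | Z2 | 2 | SF
carol | 2 | X2 | Y2 | 2 | DEN
carol | 2 | X2 | Z2 | 2 | BOS
dave | 3 | X2 | X2 | 3 | LA
After GROUP BY (3 rows):
depts.rank | n
7 | 1
2 | 3
3 | 1

== RESULT ==
depts.rank | n
7 | 1
2 | 3
3 | 1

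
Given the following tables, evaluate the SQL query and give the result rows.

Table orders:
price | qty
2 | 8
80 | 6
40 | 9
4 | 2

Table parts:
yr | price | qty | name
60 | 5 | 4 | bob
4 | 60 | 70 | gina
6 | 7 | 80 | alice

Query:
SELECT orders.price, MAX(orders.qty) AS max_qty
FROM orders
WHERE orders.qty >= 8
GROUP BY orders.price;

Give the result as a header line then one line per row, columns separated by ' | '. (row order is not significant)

After WHERE (2 rows):
orders.price | orders.qty
2 | 8
40 | 9
After GROUP BY (2 rows):
orders.price | max_qty
2 | 8
40 | 9

== RESULT ==
orders.price | max_qty
2 | 8
40 | 9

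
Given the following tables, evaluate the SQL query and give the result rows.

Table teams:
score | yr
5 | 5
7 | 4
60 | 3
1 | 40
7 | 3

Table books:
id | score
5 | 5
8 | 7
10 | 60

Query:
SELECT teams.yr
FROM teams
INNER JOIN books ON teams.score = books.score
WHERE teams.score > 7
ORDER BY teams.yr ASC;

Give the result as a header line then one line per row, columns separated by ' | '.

== RESULT ==
teams.yr
3

Derivation:
After JOIN books (4 rows):
teams.score | teams.yr | books.id | books.score
5 | 5 | 5 | 5
7 | 4 | 8 | 7
60 | 3 | 10 | 60
7 | 3 | 8 | 7
After WHERE (1 rows):
teams.score | teams.yr | books.id | books.score
60 | 3 | 10 | 60
After SELECT (1 rows):
teams.yr
3
After ORDER BY (1 rows):
teams.yr
3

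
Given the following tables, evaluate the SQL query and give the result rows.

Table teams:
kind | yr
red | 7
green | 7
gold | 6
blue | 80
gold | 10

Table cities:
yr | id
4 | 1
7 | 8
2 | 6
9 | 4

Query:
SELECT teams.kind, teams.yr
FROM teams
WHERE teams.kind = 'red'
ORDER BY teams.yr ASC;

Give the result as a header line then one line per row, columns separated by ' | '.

After WHERE (1 rows):
teams.kind | teams.yr
red | 7
After SELECT (1 rows):
teams.kind | teams.yr
red | 7
After ORDER BY (1 rows):
teams.kind | teams.yr
red | 7

== RESULT ==
teams.kind | teams.yr
red | 7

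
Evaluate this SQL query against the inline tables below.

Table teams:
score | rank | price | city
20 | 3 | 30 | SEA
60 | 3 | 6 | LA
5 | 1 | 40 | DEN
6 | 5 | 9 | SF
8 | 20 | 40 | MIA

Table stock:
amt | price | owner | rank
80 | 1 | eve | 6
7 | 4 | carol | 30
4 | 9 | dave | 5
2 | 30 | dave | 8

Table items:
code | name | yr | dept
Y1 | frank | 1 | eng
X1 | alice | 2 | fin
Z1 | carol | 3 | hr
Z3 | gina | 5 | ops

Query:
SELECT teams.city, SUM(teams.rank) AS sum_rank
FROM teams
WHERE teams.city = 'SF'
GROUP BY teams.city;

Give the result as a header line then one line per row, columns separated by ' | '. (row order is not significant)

After WHERE (1 rows):
teams.score | teams.rank | teams.price | teams.city
6 | 5 | 9 | SF
After GROUP BY (1 rows):
teams.city | sum_rank
SF | 5

== RESULT ==
teams.city | sum_rank
SF | 5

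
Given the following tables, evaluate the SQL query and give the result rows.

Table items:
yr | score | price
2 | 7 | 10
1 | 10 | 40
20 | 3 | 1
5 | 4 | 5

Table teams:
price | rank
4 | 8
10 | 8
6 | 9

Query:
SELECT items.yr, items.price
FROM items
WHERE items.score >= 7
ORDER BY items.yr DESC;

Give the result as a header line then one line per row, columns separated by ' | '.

After WHERE (2 rows):
items.yr | items.score | items.price
2 | 7 | 10
1 | 10 | 40
After SELECT (2 rows):
items.yr | items.price
2 | 10
1 | 40
After ORDER BY (2 rows):
items.yr | items.price
2 | 10
1 | 40

== RESULT ==
items.yr | items.price
2 | 10
1 | 40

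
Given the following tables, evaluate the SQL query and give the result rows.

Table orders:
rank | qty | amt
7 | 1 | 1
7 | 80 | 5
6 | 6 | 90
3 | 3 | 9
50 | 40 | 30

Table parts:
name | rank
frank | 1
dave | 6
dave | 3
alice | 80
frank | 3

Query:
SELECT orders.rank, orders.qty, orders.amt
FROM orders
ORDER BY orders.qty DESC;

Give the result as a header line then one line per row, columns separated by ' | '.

After SELECT (5 rows):
orders.rank | orders.qty | orders.amt
7 | 1 | 1
7 | 80 | 5
6 | 6 | 90
3 | 3 | 9
50 | 40 | 30
After ORDER BY (5 rows):
orders.rank | orders.qty | orders.amt
7 | 80 | 5
50 | 40 | 30
6 | 6 | 90
3 | 3 | 9
7 | 1 | 1

== RESULT ==
orders.rank | orders.qty | orders.amt
7 | 80 | 5
50 | 40 | 30
6 | 6 | 90
3 | 3 | 9
7 | 1 | 1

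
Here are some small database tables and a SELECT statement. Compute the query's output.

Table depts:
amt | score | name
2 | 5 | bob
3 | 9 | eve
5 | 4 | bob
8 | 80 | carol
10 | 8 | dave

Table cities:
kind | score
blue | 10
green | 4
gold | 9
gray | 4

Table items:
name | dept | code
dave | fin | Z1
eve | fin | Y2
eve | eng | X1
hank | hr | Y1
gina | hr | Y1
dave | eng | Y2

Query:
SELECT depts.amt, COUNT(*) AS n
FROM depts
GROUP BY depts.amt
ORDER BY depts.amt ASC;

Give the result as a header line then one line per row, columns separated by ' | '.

After GROUP BY (5 rows):
depts.amt | n
2 | 1
3 | 1
5 | 1
8 | 1
10 | 1
After ORDER BY (5 rows):
depts.amt | n
2 | 1
3 | 1
5 | 1
8 | 1
10 | 1

== RESULT ==
depts.amt | n
2 | 1
3 | 1
5 | 1
8 | 1
10 | 1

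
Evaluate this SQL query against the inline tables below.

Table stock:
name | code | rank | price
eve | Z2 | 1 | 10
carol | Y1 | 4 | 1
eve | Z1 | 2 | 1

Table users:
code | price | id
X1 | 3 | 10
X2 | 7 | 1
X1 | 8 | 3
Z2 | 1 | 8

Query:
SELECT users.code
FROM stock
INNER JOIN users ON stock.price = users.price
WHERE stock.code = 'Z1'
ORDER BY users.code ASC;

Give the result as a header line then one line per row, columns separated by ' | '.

After JOIN users (2 rows):
stock.name | stock.code | stock.rank | stock.price | users.code | users.price | users.id
carol | Y1 | 4 | 1 | Z2 | 1 | 8
eve | Z1 | 2 | 1 | Z2 | 1 | 8
After WHERE (1 rows):
stock.name | stock.code | stock.rank | stock.price | users.code | users.price | users.id
eve | Z1 | 2 | 1 | Z2 | 1 | 8
After SELECT (1 rows):
users.code
Z2
After ORDER BY (1 rows):
users.code
Z2

== RESULT ==
users.code
Z2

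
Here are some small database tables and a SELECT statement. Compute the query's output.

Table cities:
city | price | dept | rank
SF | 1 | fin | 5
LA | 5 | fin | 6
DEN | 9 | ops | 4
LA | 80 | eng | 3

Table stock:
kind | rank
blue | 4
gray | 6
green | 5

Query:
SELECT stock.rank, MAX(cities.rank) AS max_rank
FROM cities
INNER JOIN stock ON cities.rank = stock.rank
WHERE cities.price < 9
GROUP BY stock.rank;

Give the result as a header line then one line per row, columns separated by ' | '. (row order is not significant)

After JOIN stock (3 rows):
cities.city | cities.price | cities.dept | cities.rank | stock.kind | stock.rank
SF | 1 | fin | 5 | green | 5
LA | 5 | fin | 6 | gray | 6
DEN | 9 | ops | 4 | blue | 4
After WHERE (2 rows):
cities.city | cities.price | cities.dept | cities.rank | stock.kind | stock.rank
SF | 1 | fin | 5 | green | 5
LA | 5 | fin | 6 | gray | 6
After GROUP BY (2 rows):
stock.rank | max_rank
5 | 5
6 | 6

== RESULT ==
stock.rank | max_rank
5 | 5
6 | 6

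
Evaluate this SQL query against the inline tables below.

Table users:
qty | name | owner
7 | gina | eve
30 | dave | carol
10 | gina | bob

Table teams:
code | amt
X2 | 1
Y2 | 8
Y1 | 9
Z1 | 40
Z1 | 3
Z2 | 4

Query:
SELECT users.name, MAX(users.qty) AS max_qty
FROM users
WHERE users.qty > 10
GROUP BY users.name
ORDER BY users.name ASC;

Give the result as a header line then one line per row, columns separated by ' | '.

== RESULT ==
users.name | max_qty
dave | 30

Derivation:
After WHERE (1 rows):
users.qty | users.name | users.owner
30 | dave | carol
After GROUP BY (1 rows):
users.name | max_qty
dave | 30
After ORDER BY (1 rows):
users.name | max_qty
dave | 30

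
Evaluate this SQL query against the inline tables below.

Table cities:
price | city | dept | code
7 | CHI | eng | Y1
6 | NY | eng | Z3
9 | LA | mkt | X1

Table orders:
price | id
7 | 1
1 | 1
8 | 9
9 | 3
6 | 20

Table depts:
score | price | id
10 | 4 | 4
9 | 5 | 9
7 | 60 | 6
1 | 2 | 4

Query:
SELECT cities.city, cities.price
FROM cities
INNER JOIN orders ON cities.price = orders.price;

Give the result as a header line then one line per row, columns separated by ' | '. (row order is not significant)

== RESULT ==
cities.city | cities.price
CHI | 7
NY | 6
LA | 9

Derivation:
After JOIN orders (3 rows):
cities.price | cities.city | cities.dept | cities.code | orders.price | orders.id
7 | CHI | eng | Y1 | 7 | 1
6 | NY | eng | Z3 | 6 | 20
9 | LA | mkt | X1 | 9 | 3
After SELECT (3 rows):
cities.city | cities.price
CHI | 7
NY | 6
LA | 9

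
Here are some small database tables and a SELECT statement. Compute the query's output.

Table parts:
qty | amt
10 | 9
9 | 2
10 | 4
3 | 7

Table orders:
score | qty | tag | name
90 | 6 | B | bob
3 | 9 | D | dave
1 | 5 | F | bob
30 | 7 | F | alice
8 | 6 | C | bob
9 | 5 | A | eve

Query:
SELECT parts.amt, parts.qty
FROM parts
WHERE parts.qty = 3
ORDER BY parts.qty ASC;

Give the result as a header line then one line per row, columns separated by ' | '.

== RESULT ==
parts.amt | parts.qty
7 | 3

Derivation:
After WHERE (1 rows):
parts.qty | parts.amt
3 | 7
After SELECT (1 rows):
parts.amt | parts.qty
7 | 3
After ORDER BY (1 rows):
parts.amt | parts.qty
7 | 3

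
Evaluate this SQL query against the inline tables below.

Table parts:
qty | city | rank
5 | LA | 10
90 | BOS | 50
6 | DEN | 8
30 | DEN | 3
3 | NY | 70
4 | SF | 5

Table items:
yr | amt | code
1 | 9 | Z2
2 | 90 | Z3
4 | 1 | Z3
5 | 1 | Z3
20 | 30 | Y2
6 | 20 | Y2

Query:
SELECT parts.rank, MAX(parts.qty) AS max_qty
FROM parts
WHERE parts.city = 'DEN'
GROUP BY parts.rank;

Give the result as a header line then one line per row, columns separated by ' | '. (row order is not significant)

== RESULT ==
parts.rank | max_qty
8 | 6
3 | 30

Derivation:
After WHERE (2 rows):
parts.qty | parts.city | parts.rank
6 | DEN | 8
30 | DEN | 3
After GROUP BY (2 rows):
parts.rank | max_qty
8 | 6
3 | 30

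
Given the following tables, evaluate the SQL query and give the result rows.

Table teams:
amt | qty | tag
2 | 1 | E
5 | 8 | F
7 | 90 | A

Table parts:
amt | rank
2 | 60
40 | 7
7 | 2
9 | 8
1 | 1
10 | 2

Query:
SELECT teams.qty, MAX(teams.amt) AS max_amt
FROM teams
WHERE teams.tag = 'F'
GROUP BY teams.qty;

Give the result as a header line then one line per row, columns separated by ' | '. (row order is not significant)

After WHERE (1 rows):
teams.amt | teams.qty | teams.tag
5 | 8 | F
After GROUP BY (1 rows):
teams.qty | max_amt
8 | 5

== RESULT ==
teams.qty | max_amt
8 | 5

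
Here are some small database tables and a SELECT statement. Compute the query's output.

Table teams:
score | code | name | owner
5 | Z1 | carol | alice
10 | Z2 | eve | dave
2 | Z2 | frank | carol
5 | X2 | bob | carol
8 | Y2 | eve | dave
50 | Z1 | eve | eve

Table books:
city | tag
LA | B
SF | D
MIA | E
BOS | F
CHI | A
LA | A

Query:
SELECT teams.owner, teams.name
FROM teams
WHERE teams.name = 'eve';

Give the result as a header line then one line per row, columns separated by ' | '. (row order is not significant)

After WHERE (3 rows):
teams.score | teams.code | teams.name | teams.owner
10 | Z2 | eve | dave
8 | Y2 | eve | dave
50 | Z1 | eve | eve
After SELECT (3 rows):
teams.owner | teams.name
dave | eve
dave | eve
eve | eve

== RESULT ==
teams.owner | teams.name
dave | eve
dave | eve
eve | eve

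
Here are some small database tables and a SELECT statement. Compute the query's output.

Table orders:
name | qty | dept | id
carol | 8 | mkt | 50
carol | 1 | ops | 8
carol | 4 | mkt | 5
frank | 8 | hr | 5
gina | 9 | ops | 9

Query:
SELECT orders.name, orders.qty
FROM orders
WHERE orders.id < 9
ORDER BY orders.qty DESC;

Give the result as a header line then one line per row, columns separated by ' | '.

== RESULT ==
orders.name | orders.qty
frank | 8
carol | 4
carol | 1

Derivation:
After WHERE (3 rows):
orders.name | orders.qty | orders.dept | orders.id
carol | 1 | ops | 8
carol | 4 | mkt | 5
frank | 8 | hr | 5
After SELECT (3 rows):
orders.name | orders.qty
carol | 1
carol | 4
frank | 8
After ORDER BY (3 rows):
orders.name | orders.qty
frank | 8
carol | 4
carol | 1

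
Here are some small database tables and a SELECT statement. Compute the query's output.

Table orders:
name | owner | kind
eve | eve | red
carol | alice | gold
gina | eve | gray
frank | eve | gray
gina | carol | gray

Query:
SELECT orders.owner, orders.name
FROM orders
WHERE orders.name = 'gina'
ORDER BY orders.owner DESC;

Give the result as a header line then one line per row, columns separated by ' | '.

After WHERE (2 rows):
orders.name | orders.owner | orders.kind
gina | eve | gray
gina | carol | gray
After SELECT (2 rows):
orders.owner | orders.name
eve | gina
carol | gina
After ORDER BY (2 rows):
orders.owner | orders.name
eve | gina
carol | gina

== RESULT ==
orders.owner | orders.name
eve | gina
carol | gina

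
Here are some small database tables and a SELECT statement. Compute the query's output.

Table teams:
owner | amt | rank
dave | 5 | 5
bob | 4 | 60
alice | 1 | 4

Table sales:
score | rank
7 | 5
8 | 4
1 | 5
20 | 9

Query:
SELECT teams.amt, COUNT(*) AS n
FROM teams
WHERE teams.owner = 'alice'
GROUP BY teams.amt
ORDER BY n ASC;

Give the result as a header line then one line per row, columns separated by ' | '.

== RESULT ==
teams.amt | n
1 | 1

Derivation:
After WHERE (1 rows):
teams.owner | teams.amt | teams.rank
alice | 1 | 4
After GROUP BY (1 rows):
teams.amt | n
1 | 1
After ORDER BY (1 rows):
teams.amt | n
1 | 1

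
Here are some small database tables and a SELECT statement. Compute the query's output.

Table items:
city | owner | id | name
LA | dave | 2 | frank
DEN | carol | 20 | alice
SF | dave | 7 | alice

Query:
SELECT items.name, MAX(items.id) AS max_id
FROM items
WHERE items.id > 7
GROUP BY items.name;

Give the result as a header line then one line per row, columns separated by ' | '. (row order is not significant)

== RESULT ==
items.name | max_id
alice | 20

Derivation:
After WHERE (1 rows):
items.city | items.owner | items.id | items.name
DEN | carol | 20 | alice
After GROUP BY (1 rows):
items.name | max_id
alice | 20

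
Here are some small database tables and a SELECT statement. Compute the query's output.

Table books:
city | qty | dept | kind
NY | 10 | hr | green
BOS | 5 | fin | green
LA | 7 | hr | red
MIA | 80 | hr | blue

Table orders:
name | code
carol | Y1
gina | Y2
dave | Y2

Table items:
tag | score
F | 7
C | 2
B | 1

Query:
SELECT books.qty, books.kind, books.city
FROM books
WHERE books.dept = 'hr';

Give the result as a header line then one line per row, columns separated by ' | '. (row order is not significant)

After WHERE (3 rows):
books.city | books.qty | books.dept | books.kind
NY | 10 | hr | green
LA | 7 | hr | red
MIA | 80 | hr | blue
After SELECT (3 rows):
books.qty | books.kind | books.city
10 | green | NY
7 | red | LA
80 | blue | MIA

== RESULT ==
books.qty | books.kind | books.city
10 | green | NY
7 | red | LA
80 | blue | MIA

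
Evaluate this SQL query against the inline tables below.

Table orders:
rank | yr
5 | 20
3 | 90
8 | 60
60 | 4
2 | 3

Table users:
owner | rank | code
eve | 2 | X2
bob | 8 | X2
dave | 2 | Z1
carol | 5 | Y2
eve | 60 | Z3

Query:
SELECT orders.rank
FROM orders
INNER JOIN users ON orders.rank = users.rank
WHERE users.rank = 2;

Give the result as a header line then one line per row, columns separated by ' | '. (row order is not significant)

== RESULT ==
orders.rank
2
2

Derivation:
After JOIN users (5 rows):
orders.rank | orders.yr | users.owner | users.rank | users.code
5 | 20 | carol | 5 | Y2
8 | 60 | bob | 8 | X2
60 | 4 | eve | 60 | Z3
2 | 3 | eve | 2 | X2
2 | 3 | dave | 2 | Z1
After WHERE (2 rows):
orders.rank | orders.yr | users.owner | users.rank | users.code
2 | 3 | eve | 2 | X2
2 | 3 | dave | 2 | Z1
After SELECT (2 rows):
orders.rank
2
2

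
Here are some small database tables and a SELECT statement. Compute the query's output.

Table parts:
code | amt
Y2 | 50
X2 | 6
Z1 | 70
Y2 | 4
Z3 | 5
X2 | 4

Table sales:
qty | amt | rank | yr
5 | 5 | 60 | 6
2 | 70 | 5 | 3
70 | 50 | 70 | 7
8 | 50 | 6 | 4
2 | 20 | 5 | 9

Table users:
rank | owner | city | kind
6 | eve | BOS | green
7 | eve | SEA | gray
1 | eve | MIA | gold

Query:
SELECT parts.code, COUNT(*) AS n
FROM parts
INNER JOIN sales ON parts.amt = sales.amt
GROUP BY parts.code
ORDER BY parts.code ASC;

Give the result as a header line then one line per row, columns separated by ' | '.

After JOIN sales (4 rows):
parts.code | parts.amt | sales.qty | sales.amt | sales.rank | sales.yr
Y2 | 50 | 70 | 50 | 70 | 7
Y2 | 50 | 8 | 50 | 6 | 4
Z1 | 70 | 2 | 70 | 5 | 3
Z3 | 5 | 5 | 5 | 60 | 6
After GROUP BY (3 rows):
parts.code | n
Y2 | 2
Z1 | 1
Z3 | 1
After ORDER BY (3 rows):
parts.code | n
Y2 | 2
Z1 | 1
Z3 | 1

== RESULT ==
parts.code | n
Y2 | 2
Z1 | 1
Z3 | 1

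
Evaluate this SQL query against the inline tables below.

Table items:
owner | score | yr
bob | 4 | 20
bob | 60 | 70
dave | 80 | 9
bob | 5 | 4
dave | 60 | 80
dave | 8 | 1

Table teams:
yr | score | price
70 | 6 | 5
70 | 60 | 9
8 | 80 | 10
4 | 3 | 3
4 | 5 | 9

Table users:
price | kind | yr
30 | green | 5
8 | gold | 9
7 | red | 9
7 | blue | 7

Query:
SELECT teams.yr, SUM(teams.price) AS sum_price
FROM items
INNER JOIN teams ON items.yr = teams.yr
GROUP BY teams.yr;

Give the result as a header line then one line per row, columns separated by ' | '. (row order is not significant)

== RESULT ==
teams.yr | sum_price
70 | 14
4 | 12

Derivation:
After JOIN teams (4 rows):
items.owner | items.score | items.yr | teams.yr | teams.score | teams.price
bob | 60 | 70 | 70 | 6 | 5
bob | 60 | 70 | 70 | 60 | 9
bob | 5 | 4 | 4 | 3 | 3
bob | 5 | 4 | 4 | 5 | 9
After GROUP BY (2 rows):
teams.yr | sum_price
70 | 14
4 | 12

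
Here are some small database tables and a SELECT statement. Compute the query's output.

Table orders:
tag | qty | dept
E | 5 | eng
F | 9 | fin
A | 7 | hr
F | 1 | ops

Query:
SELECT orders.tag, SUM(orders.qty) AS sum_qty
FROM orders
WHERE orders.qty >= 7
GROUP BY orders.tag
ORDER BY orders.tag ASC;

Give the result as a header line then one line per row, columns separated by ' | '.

After WHERE (2 rows):
orders.tag | orders.qty | orders.dept
F | 9 | fin
A | 7 | hr
After GROUP BY (2 rows):
orders.tag | sum_qty
F | 9
A | 7
After ORDER BY (2 rows):
orders.tag | sum_qty
A | 7
F | 9

== RESULT ==
orders.tag | sum_qty
A | 7
F | 9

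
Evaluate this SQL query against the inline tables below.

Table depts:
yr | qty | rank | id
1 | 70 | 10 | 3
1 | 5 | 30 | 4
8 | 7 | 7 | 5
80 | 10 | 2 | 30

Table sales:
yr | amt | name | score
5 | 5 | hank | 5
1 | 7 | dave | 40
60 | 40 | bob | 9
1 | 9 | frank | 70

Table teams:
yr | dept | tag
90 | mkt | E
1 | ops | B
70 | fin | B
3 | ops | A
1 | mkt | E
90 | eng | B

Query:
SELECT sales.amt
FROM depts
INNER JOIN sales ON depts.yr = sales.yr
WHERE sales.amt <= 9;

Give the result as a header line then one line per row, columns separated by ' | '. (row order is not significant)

== RESULT ==
sales.amt
7
9
7
9

Derivation:
After JOIN sales (4 rows):
depts.yr | depts.qty | depts.rank | depts.id | sales.yr | sales.amt | sales.name | sales.score
1 | 70 | 10 | 3 | 1 | 7 | dave | 40
1 | 70 | 10 | 3 | 1 | 9 | frank | 70
1 | 5 | 30 | 4 | 1 | 7 | dave | 40
1 | 5 | 30 | 4 | 1 | 9 | frank | 70
After WHERE (4 rows):
depts.yr | depts.qty | depts.rank | depts.id | sales.yr | sales.amt | sales.name | sales.score
1 | 70 | 10 | 3 | 1 | 7 | dave | 40
1 | 70 | 10 | 3 | 1 | 9 | frank | 70
1 | 5 | 30 | 4 | 1 | 7 | dave | 40
1 | 5 | 30 | 4 | 1 | 9 | frank | 70
After SELECT (4 rows):
sales.amt
7
9
7
9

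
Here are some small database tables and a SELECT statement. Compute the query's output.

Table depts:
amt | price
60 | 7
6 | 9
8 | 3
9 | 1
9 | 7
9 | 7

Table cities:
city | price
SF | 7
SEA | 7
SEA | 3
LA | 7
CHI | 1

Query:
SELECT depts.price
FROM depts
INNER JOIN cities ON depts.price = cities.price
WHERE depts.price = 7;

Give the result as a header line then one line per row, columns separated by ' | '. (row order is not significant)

After JOIN cities (11 rows):
depts.amt | depts.price | cities.city | cities.price
60 | 7 | SF | 7
60 | 7 | SEA | 7
60 | 7 | LA | 7
8 | 3 | SEA | 3
9 | 1 | CHI | 1
9 | 7 | SF | 7
9 | 7 | SEA | 7
9 | 7 | LA | 7
9 | 7 | SF | 7
9 | 7 | SEA | 7
9 | 7 | LA | 7
After WHERE (9 rows):
depts.amt | depts.price | cities.city | cities.price
60 | 7 | SF | 7
60 | 7 | SEA | 7
60 | 7 | LA | 7
9 | 7 | SF | 7
9 | 7 | SEA | 7
9 | 7 | LA | 7
9 | 7 | SF | 7
9 | 7 | SEA | 7
9 | 7 | LA | 7
After SELECT (9 rows):
depts.price
7
7
7
7
7
7
7
7
7

== RESULT ==
depts.price
7
7
7
7
7
7
7
7
7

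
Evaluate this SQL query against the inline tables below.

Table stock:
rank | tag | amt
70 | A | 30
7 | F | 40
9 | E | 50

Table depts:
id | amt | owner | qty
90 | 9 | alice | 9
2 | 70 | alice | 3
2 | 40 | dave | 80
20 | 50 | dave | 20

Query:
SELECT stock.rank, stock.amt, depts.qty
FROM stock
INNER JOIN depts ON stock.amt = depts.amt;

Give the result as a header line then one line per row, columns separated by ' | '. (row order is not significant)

After JOIN depts (2 rows):
stock.rank | stock.tag | stock.amt | depts.id | depts.amt | depts.owner | depts.qty
7 | F | 40 | 2 | 40 | dave | 80
9 | E | 50 | 20 | 50 | dave | 20
After SELECT (2 rows):
stock.rank | stock.amt | depts.qty
7 | 40 | 80
9 | 50 | 20

== RESULT ==
stock.rank | stock.amt | depts.qty
7 | 40 | 80
9 | 50 | 20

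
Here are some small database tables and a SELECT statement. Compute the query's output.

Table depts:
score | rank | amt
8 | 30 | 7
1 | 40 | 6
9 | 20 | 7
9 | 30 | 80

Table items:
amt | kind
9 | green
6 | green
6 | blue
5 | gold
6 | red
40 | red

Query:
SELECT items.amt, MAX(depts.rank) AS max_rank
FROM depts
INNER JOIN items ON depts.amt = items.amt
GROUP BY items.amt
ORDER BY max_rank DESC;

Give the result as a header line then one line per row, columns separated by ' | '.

== RESULT ==
items.amt | max_rank
6 | 40

Derivation:
After JOIN items (3 rows):
depts.score | depts.rank | depts.amt | items.amt | items.kind
1 | 40 | 6 | 6 | green
1 | 40 | 6 | 6 | blue
1 | 40 | 6 | 6 | red
After GROUP BY (1 rows):
items.amt | max_rank
6 | 40
After ORDER BY (1 rows):
items.amt | max_rank
6 | 40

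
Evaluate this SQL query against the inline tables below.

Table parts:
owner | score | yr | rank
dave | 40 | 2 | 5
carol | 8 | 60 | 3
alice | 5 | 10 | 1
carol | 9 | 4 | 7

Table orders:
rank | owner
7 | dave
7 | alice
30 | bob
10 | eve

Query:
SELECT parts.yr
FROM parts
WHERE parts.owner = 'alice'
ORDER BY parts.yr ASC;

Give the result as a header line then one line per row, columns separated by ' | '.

== RESULT ==
parts.yr
10

Derivation:
After WHERE (1 rows):
parts.owner | parts.score | parts.yr | parts.rank
alice | 5 | 10 | 1
After SELECT (1 rows):
parts.yr
10
After ORDER BY (1 rows):
parts.yr
10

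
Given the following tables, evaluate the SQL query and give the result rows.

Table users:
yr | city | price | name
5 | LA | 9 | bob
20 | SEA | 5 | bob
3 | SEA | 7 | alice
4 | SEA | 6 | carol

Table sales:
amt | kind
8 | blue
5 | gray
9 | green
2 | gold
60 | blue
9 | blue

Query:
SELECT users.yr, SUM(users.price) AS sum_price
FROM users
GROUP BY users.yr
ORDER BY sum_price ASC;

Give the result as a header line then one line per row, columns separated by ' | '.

== RESULT ==
users.yr | sum_price
20 | 5
4 | 6
3 | 7
5 | 9

Derivation:
After GROUP BY (4 rows):
users.yr | sum_price
5 | 9
20 | 5
3 | 7
4 | 6
After ORDER BY (4 rows):
users.yr | sum_price
20 | 5
4 | 6
3 | 7
5 | 9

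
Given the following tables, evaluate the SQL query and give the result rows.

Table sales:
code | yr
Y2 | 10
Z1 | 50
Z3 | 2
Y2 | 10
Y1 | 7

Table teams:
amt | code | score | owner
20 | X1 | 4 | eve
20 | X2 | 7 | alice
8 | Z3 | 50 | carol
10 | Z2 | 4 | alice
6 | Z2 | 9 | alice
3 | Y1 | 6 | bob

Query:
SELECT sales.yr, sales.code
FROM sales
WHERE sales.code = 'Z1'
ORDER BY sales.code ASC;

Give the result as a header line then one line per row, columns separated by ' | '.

== RESULT ==
sales.yr | sales.code
50 | Z1

Derivation:
After WHERE (1 rows):
sales.code | sales.yr
Z1 | 50
After SELECT (1 rows):
sales.yr | sales.code
50 | Z1
After ORDER BY (1 rows):
sales.yr | sales.code
50 | Z1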